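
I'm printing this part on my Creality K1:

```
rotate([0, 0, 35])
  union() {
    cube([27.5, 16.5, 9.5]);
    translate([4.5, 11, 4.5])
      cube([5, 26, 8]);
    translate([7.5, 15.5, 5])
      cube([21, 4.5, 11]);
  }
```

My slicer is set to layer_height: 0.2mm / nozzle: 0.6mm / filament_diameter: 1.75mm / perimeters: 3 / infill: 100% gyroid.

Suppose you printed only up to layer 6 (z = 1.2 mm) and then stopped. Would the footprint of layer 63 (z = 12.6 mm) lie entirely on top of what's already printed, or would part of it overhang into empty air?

Compare the two slices. At z = 1.2: the 27.5×16.5 cube contributes its full rectangle (area 453.75 mm²); the cube at (4.5, 11) is absent (z outside [4.5, 12.5]); the cube at (7.5, 15.5) is absent (z outside [5, 16]); Merging all regions: only the 27.5×16.5 cube is present, so the union is just that shape — area = 453.75 mm²; (whole slice rotated 35° about Z — lengths, areas and connectivity unchanged). At z = 12.6: the cube does not reach this height (z outside [0, 9.5]); the cube at (4.5, 11) does not reach this height (z outside [4.5, 12.5]); the cube at (7.5, 15.5) is present — its section is the full 21×4.5 rectangle (area 94.50 mm²); Combining (union): only the 21×4.5 cube at (7.5, 15.5) is present, so the union is just that shape — area = 94.50 mm²; (whole slice rotated 35° about Z — lengths, areas and connectivity unchanged). Checking containment: at z = 12.6 the cross-section extends beyond the z = 1.2 cross-section by about 74.50 mm².

part overhangs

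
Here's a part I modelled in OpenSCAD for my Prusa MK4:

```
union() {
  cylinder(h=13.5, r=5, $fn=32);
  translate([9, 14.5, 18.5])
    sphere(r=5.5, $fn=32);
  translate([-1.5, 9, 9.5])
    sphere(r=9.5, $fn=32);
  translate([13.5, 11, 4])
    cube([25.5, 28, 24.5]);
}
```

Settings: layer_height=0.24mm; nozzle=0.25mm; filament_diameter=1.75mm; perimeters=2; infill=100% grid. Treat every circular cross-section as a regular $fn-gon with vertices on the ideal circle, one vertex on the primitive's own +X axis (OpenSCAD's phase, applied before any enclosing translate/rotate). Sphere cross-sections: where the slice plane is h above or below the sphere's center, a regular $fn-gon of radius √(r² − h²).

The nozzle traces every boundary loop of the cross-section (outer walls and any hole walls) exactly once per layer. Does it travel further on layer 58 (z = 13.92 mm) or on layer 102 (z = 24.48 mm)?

Layer 58 (z = 13.92): the cylinder does not reach this height (z outside [0, 13.5]); the r=5.5 sphere at (9, 14.5) contributes a regular 32-gon of circumradius √(5.5²−4.58²) = 3.045 (perimeter = 2·32·3.045·sin(180°/32) = 19.10 mm); the sphere at (-1.5, 9): section is a regular 32-gon, circumradius = √(r²−h²) = √(9.5²−4.42²) = 8.409 (perimeter = 2·32·8.409·sin(180°/32) = 52.75 mm); the 25.5×28 cube at (13.5, 11) contributes its full rectangle (perimeter 107.00 mm); Merging all regions: the 3 present regions are separate (no shared area or edge), so areas and boundary lengths simply add and each stays a separate island — boundary = 178.85 mm. So its perimeter = 178.85 mm. Layer 102 (z = 24.48): the cylinder is not intersected at this z (z outside [0, 13.5]); the sphere at (9, 14.5) does not reach this height (|z−center|=5.980 > r=5.5); the sphere at (-1.5, 9) does not reach this height (|z−center|=14.980 > r=9.5); the cube at (13.5, 11) (footprint 25.5×28) is included at this height (perimeter 107.00 mm); Merging all regions: only the 25.5×28 cube at (13.5, 11) is present, so the union is just that shape — boundary = 107.00 mm. So its perimeter = 107.00 mm. Layer 58 is larger (178.85 vs 107.00 mm).

layer 58 (z = 13.92 mm)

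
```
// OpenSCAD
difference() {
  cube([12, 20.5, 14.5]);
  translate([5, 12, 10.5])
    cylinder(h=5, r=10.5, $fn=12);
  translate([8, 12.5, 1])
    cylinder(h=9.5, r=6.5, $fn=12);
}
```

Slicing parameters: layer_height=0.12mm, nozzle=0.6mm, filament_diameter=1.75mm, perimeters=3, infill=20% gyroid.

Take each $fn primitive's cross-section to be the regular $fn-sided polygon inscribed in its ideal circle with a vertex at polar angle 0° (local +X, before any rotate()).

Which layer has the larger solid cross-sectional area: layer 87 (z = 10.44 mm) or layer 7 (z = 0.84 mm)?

Layer 87 (z = 10.44): the 12×20.5 cube contributes its full rectangle (area 246.00 mm²); the cylinder at (5, 12) does not reach this height (z outside [10.5, 15.5]); the cylinder at (8, 12.5): section is a regular 12-gon, circumradius r=6.5 (area = (12/2)·6.500²·sin(360°/12) = 126.75 mm²); Subtracting the remaining from the first: starting from the 12×20.5 cube (246.00 mm²), the r=6.5 cylinder at (8, 12.5) partially overlaps it — only the 110.68 mm² overlap (of its 126.75 mm²) is removed, clipping the outline — area = 135.32 mm². So its area = 135.32 mm². Layer 7 (z = 0.84): the 12×20.5 cube contributes its full rectangle (area 246.00 mm²); the cylinder at (5, 12) is not intersected at this z (z outside [10.5, 15.5]); the cylinder at (8, 12.5) is absent (z outside [1, 10.5]); Subtracting the remaining from the first: none of the subtracted shapes is present at this height, so the 12×20.5 cube is unchanged — area = 246.00 mm². So its area = 246.00 mm². Layer 7 is larger (246.00 vs 135.32 mm²).

layer 7 (z = 0.84 mm)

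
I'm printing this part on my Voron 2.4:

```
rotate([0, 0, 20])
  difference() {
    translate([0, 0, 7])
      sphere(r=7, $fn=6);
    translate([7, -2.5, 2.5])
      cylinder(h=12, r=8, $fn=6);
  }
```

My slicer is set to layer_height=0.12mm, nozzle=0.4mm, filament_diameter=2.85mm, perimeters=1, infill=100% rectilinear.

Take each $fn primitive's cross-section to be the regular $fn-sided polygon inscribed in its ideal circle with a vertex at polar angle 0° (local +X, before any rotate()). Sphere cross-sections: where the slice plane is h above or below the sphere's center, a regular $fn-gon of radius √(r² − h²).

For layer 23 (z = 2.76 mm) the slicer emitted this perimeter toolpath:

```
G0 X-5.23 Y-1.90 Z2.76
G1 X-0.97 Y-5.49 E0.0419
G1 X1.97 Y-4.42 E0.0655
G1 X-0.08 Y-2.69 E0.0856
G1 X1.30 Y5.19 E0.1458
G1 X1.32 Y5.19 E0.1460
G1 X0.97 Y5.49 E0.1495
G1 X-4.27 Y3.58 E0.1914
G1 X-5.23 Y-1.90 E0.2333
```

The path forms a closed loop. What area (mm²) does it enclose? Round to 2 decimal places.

47.63 mm²

Apply the shoelace formula to the sequence of (X, Y) vertices; enclosed area = 47.63 mm².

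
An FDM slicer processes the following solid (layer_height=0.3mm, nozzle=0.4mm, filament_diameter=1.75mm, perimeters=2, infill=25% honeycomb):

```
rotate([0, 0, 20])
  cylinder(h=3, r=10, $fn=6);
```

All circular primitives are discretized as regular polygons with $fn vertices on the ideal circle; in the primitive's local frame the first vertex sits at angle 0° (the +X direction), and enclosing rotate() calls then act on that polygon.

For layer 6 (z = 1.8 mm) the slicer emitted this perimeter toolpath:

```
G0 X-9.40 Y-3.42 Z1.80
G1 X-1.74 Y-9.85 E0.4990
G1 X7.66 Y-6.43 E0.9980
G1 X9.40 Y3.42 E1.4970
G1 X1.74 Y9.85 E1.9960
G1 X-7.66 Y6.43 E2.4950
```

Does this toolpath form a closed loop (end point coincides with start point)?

no

Start point (G0): (-9.40, -3.42). End point (last G1): the path does not return to the start — open.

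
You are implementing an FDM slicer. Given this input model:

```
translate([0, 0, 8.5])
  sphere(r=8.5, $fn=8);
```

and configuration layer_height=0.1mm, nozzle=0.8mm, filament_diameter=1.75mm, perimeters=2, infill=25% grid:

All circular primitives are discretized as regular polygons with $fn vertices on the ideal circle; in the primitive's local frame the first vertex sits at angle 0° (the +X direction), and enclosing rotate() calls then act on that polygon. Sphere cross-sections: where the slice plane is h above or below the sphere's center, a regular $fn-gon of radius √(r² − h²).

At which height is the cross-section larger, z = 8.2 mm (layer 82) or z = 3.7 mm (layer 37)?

Layer 82 (z = 8.2): the r=8.5 sphere contributes a regular 8-gon of circumradius √(8.5²−0.3²) = 8.495 (area = (8/2)·8.495²·sin(360°/8) = 204.10 mm²). So its area = 204.10 mm². Layer 37 (z = 3.7): the r=8.5 sphere contributes a regular 8-gon of circumradius √(8.5²−4.8²) = 7.015 (area = (8/2)·7.015²·sin(360°/8) = 139.19 mm²). So its area = 139.19 mm². Layer 82 is larger (204.10 vs 139.19 mm²).

layer 82 (z = 8.2 mm)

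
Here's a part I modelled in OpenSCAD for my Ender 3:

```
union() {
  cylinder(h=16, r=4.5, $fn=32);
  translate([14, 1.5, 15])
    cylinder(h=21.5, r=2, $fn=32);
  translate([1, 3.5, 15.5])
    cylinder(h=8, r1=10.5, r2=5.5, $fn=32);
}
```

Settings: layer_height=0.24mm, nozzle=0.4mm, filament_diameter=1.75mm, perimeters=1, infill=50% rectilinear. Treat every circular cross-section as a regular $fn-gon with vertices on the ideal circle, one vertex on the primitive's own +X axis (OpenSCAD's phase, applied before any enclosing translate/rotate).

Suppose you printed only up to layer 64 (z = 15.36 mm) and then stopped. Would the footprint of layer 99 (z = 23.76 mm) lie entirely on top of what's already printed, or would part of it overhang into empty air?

Compare the two slices. At z = 15.36: the r=4.5 cylinder contributes a regular 32-gon of circumradius 4.5 (area = (32/2)·4.500²·sin(360°/32) = 63.21 mm²); the r=2 cylinder at (14, 1.5) contributes a regular 32-gon of circumradius 2 (area = (32/2)·2.000²·sin(360°/32) = 12.49 mm²); the cone at (1, 3.5) does not reach this height (z outside [15.5, 23.5]); Combining (union): the 2 present regions are separate (no shared area or edge), so areas and boundary lengths simply add and each stays a separate island — area = 75.70 mm². At z = 23.76: the cylinder does not reach this height (z outside [0, 16]); the r=2 cylinder at (14, 1.5) contributes a regular 32-gon of circumradius 2 (area = (32/2)·2.000²·sin(360°/32) = 12.49 mm²); the cone at (1, 3.5) does not reach this height (z outside [15.5, 23.5]); Combining (union): only the r=2 cylinder at (14, 1.5) is present, so the union is just that shape — area = 12.49 mm². Checking containment: the cross-section at z = 23.76 is a subset of the cross-section at z = 15.36.

entirely on top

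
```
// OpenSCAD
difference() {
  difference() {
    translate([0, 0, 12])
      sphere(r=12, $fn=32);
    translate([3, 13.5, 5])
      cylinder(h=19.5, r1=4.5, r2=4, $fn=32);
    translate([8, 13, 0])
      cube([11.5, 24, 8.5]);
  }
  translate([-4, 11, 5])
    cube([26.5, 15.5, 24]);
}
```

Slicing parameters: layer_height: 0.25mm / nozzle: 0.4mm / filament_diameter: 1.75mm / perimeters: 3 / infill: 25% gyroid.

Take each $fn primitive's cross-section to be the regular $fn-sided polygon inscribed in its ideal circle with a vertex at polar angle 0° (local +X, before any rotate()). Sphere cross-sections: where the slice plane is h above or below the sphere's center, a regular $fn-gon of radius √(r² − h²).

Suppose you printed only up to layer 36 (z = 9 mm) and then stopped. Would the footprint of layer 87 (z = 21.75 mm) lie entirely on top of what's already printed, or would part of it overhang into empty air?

Compare the two slices. At z = 9: the r=12 sphere contributes a regular 32-gon of circumradius √(12²−3²) = 11.619 (area = (32/2)·11.619²·sin(360°/32) = 421.40 mm²); the cone at (3, 13.5): at t=0.205 of its height the radius interpolates to r₁+(r₂−r₁)t = 4.397, giving a regular 32-gon of that circumradius (area = (32/2)·4.397²·sin(360°/32) = 60.36 mm²); the cube at (8, 13) is absent (z outside [0, 8.5]); After the difference (first − rest): starting from the r=12 sphere (421.40 mm²), the cone at (3, 13.5) partially overlaps it — only the 10.03 mm² overlap (of its 60.36 mm²) is removed, clipping the outline — area = 411.36 mm²; the 26.5×15.5 cube at (-4, 11) contributes its full rectangle (area 410.75 mm²); After the difference (first − rest): starting from that combined region (411.36 mm²), the 26.5×15.5 cube at (-4, 11) partially overlaps it — only the 0.96 mm² overlap (of its 410.75 mm²) is removed, clipping the outline — area = 410.40 mm². At z = 21.75: the r=12 sphere slices to a regular 32-gon of circumradius 6.996 (√(r²−h²) with h=9.75 from center) (area = (32/2)·6.996²·sin(360°/32) = 152.76 mm²); the cone at (3, 13.5): at t=0.859 of its height the radius interpolates to r₁+(r₂−r₁)t = 4.071, giving a regular 32-gon of that circumradius (area = (32/2)·4.071²·sin(360°/32) = 51.72 mm²); the cube at (8, 13) is not intersected at this z (z outside [0, 8.5]); Subtracting the remaining from the first: starting from the r=12 sphere (152.76 mm²), the cone at (3, 13.5) misses the remaining region (no effect) — area = 152.76 mm²; the cube at (-4, 11) is present — its section is the full 26.5×15.5 rectangle (area 410.75 mm²); After the difference (first − rest): starting from the result so far (152.76 mm²), the 26.5×15.5 cube at (-4, 11) misses the remaining region (no effect) — area = 152.76 mm². Checking containment: the cross-section at z = 21.75 is a subset of the cross-section at z = 9.

entirely on top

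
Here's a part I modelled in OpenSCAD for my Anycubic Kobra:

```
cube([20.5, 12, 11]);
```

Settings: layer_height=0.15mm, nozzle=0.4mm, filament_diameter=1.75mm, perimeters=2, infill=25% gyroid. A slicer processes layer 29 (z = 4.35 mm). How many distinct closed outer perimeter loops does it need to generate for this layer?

At z = 4.35 mm: the cube is present — its section is the full 20.5×12 rectangle. The result has 1 disconnected region.

1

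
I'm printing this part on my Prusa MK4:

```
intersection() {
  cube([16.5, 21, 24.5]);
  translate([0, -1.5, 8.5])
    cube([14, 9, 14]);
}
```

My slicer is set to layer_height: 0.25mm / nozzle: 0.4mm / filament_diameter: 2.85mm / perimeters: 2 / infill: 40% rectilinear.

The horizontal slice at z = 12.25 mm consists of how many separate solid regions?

1

At z = 12.25 mm: the cube is present — its section is the full 16.5×21 rectangle; the 14×9 cube at (0, -1.5) contributes its full rectangle; After intersecting: the 14×9 cube at (0, -1.5) partially overlaps the 16.5×21 cube; clipping to the common part keeps 105.00 mm² — 1 connected region. The result has 1 disconnected region.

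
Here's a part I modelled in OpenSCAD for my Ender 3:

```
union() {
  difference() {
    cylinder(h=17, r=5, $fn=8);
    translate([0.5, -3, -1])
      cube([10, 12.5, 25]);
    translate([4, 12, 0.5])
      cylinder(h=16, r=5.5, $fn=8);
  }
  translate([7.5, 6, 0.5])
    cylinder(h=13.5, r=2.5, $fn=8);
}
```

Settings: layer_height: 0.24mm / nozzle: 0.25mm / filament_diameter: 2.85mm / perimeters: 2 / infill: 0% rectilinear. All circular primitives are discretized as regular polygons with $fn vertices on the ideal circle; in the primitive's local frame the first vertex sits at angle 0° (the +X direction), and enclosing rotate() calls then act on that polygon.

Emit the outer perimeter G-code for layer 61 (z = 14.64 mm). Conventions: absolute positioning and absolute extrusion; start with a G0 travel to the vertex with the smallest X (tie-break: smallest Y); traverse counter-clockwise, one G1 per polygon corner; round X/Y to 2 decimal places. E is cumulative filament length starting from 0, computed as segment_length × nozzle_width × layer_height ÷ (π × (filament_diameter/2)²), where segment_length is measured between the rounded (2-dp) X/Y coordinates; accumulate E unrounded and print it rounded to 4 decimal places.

G0 X-5.00 Y0.00 Z14.64
G1 X-3.54 Y-3.54 E0.0360
G1 X0.00 Y-5.00 E0.0720
G1 X3.54 Y-3.54 E0.1080
G1 X3.76 Y-3.00 E0.1135
G1 X0.50 Y-3.00 E0.1442
G1 X0.50 Y4.79 E0.2175
G1 X0.00 Y5.00 E0.2226
G1 X-3.54 Y3.54 E0.2586
G1 X-5.00 Y0.00 E0.2946

At z = 14.64 mm: the r=5 cylinder contributes a regular 8-gon of circumradius 5; the cube at (0.5, -3) is present — its section is the full 10×12.5 rectangle; the cylinder at (4, 12): section is a regular 8-gon, circumradius r=5.5; After the difference (first − rest): starting from the r=5 cylinder, the 10×12.5 cube at (0.5, -3) partially overlaps it — only the 26.87 mm² overlap (of its 125.00 mm²) is removed, clipping the outline; the r=5.5 cylinder at (4, 12) misses the remaining region (no effect) — 1 connected region; the cylinder at (7.5, 6) does not reach this height (z outside [0.5, 14]); Taking the union: only that combined region is present, so the union is just that shape — 1 connected region. The outline is a single polygon with 9 vertices. Extrusion per mm of travel: 0.25 × 0.24 / (π × 1.425²) = 0.009405. Accumulating E over each segment gives final E = 0.2946.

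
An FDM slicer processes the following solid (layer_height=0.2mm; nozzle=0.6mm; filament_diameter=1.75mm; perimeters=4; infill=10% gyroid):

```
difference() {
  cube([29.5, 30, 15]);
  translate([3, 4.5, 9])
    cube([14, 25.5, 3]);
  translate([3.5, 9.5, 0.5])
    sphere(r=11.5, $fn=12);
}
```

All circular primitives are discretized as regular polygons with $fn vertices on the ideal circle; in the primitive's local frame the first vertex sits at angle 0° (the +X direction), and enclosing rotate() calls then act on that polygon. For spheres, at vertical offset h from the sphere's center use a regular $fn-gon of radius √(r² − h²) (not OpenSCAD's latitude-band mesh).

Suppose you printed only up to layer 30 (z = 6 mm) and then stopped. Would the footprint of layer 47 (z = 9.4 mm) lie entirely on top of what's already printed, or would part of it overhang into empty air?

part overhangs

Compare the two slices. At z = 6: the 29.5×30 cube contributes its full rectangle (area 885.00 mm²); the cube at (3, 4.5) is not intersected at this z (z outside [9, 12]); the sphere at (3.5, 9.5): section is a regular 12-gon, circumradius = √(r²−h²) = √(11.5²−5.5²) = 10.100 (area = (12/2)·10.100²·sin(360°/12) = 306.00 mm²); After the difference (first − rest): starting from the 29.5×30 cube (885.00 mm²), the r=11.5 sphere at (3.5, 9.5) partially overlaps it — only the 219.07 mm² overlap (of its 306.00 mm²) is removed, clipping the outline — area = 665.93 mm². At z = 9.4: the cube is present — its section is the full 29.5×30 rectangle (area 885.00 mm²); the cube at (3, 4.5) is present — its section is the full 14×25.5 rectangle (area 357.00 mm²); the sphere at (3.5, 9.5): section is a regular 12-gon, circumradius = √(r²−h²) = √(11.5²−8.9²) = 7.283 (area = (12/2)·7.283²·sin(360°/12) = 159.12 mm²); Subtracting the remaining from the first: starting from the 29.5×30 cube (885.00 mm²), the 14×25.5 cube at (3, 4.5) lies inside it touching the edge (removes its full 357.00 mm²); the r=11.5 sphere at (3.5, 9.5) partially overlaps it — only the 48.98 mm² overlap (of its 159.12 mm²) is removed, clipping the outline — area = 479.02 mm². Checking containment: at z = 9.4 the cross-section extends beyond the z = 6 cross-section by about 38.93 mm².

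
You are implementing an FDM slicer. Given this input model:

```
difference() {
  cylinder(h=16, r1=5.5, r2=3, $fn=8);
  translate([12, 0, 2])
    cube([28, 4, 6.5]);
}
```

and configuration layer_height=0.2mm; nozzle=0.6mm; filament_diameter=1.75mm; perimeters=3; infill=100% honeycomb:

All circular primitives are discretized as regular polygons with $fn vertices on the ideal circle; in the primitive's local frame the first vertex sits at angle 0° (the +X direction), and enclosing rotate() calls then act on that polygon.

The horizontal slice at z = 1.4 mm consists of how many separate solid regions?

1

At z = 1.4 mm: the cone (r1=5.5→r2=3) has section circumradius 5.281 here — a regular 8-gon; the cube at (12, 0) is absent (z outside [2, 8.5]); Taking the first minus the rest: none of the subtracted shapes is present at this height, so the cone is unchanged — 1 connected region. The result has 1 disconnected region.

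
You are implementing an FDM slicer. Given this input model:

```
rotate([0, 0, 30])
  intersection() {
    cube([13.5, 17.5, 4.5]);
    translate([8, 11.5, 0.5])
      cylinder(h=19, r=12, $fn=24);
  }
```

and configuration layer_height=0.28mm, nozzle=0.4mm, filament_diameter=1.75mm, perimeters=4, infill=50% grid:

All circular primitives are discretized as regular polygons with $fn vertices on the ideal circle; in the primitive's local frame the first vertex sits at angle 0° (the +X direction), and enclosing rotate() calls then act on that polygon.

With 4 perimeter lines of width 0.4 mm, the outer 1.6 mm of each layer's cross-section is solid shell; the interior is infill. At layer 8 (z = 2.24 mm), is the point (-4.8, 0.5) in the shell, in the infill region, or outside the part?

At z = 2.24 mm: the 13.5×17.5 cube contributes its full rectangle; the r=12 cylinder at (8, 11.5) gives a regular 24-gon of circumradius 12 (constant along its height); After intersecting: the r=12 cylinder at (8, 11.5) partially overlaps the 13.5×17.5 cube; clipping to the common part keeps 230.04 mm² — 1 connected region; (rotated 30° about Z; rotation is an isometry so areas/perimeters/island counts are preserved). Overall, the cross-section is a single solid region. Undo the 30° rotation: the query point maps to (-3.907, 2.833) in the un-rotated model frame. The nearest boundary edge runs (0.00, 2.64)→(0.00, 17.50); distance from the point to it = 3.91 mm. The point is not inside any of the regions above, so it lies outside the cross-section (3.91 mm from the nearest boundary).

outside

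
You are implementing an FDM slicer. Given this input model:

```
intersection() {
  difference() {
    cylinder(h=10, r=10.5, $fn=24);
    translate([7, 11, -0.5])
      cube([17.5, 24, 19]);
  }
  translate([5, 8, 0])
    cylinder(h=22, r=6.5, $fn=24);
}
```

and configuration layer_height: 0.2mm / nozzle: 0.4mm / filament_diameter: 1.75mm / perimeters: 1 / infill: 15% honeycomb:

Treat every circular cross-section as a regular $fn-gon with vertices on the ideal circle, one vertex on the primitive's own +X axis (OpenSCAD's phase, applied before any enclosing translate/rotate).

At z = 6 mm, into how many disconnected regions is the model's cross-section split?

1

At z = 6 mm: the r=10.5 cylinder gives a regular 24-gon of circumradius 10.5 (constant along its height); the 17.5×24 cube at (7, 11) contributes its full rectangle; Taking the first minus the rest: starting from the r=10.5 cylinder, the 17.5×24 cube at (7, 11) misses the remaining region (no effect) — 1 connected region; the r=6.5 cylinder at (5, 8) contributes a regular 24-gon of circumradius 6.5; After intersecting: the r=6.5 cylinder at (5, 8) partially overlaps the result so far; clipping to the common part keeps 69.51 mm² — 1 connected region. The result has 1 disconnected region.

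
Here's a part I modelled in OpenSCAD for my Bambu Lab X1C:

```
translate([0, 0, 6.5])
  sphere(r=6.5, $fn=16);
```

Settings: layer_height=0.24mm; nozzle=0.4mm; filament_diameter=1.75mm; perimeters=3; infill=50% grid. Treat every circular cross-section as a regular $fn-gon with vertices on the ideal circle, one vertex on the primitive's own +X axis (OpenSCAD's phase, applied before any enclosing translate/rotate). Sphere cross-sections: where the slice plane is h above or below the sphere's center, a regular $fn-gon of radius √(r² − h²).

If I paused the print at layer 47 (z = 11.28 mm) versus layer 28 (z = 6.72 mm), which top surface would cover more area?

Layer 47 (z = 11.28): the sphere: section is a regular 16-gon, circumradius = √(r²−h²) = √(6.5²−4.78²) = 4.405 (area = (16/2)·4.405²·sin(360°/16) = 59.40 mm²). So its area = 59.40 mm². Layer 28 (z = 6.72): the r=6.5 sphere contributes a regular 16-gon of circumradius √(6.5²−0.22²) = 6.496 (area = (16/2)·6.496²·sin(360°/16) = 129.20 mm²). So its area = 129.20 mm². Layer 28 is larger (129.20 vs 59.40 mm²).

layer 28 (z = 6.72 mm)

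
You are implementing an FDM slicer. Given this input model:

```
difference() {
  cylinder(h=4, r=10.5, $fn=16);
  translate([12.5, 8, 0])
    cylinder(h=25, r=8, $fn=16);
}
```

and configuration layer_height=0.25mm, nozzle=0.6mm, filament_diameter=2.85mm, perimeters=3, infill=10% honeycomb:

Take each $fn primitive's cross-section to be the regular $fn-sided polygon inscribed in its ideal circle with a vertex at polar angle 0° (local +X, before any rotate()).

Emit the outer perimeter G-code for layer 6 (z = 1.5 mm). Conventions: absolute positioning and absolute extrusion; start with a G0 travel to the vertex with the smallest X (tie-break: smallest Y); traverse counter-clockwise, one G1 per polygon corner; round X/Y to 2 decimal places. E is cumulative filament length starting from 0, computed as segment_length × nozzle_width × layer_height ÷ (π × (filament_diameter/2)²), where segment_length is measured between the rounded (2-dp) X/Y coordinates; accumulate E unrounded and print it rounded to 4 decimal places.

G0 X-10.50 Y0.00 Z1.50
G1 X-9.70 Y-4.02 E0.0964
G1 X-7.42 Y-7.42 E0.1926
G1 X-4.02 Y-9.70 E0.2889
G1 X0.00 Y-10.50 E0.3853
G1 X4.02 Y-9.70 E0.4816
G1 X7.42 Y-7.42 E0.5779
G1 X9.70 Y-4.02 E0.6742
G1 X10.50 Y0.00 E0.7705
G1 X10.42 Y0.41 E0.7804
G1 X9.44 Y0.61 E0.8039
G1 X6.84 Y2.34 E0.8773
G1 X5.11 Y4.94 E0.9507
G1 X4.50 Y8.00 E1.0241
G1 X4.74 Y9.22 E1.0533
G1 X4.02 Y9.70 E1.0737
G1 X0.00 Y10.50 E1.1701
G1 X-4.02 Y9.70 E1.2664
G1 X-7.42 Y7.42 E1.3627
G1 X-9.70 Y4.02 E1.4589
G1 X-10.50 Y0.00 E1.5553

At z = 1.5 mm: the r=10.5 cylinder gives a regular 16-gon of circumradius 10.5 (constant along its height); the r=8 cylinder at (12.5, 8) contributes a regular 16-gon of circumradius 8; Subtracting the remaining from the first: starting from the r=10.5 cylinder, the r=8 cylinder at (12.5, 8) partially overlaps it — only the 24.43 mm² overlap (of its 195.93 mm²) is removed, clipping the outline — 1 connected region. The outline is a single polygon with 20 vertices. Extrusion per mm of travel: 0.6 × 0.25 / (π × 1.425²) = 0.023513. Accumulating E over each segment gives final E = 1.5553.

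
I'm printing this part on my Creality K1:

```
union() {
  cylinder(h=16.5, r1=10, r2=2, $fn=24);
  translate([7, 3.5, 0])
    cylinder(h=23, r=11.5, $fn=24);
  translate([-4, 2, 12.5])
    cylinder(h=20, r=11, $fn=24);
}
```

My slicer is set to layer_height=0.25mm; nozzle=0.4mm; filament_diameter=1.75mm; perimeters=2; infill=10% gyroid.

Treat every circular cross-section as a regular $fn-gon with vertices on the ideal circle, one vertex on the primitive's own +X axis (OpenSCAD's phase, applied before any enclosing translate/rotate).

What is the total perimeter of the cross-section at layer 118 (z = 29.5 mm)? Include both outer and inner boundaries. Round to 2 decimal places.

68.92 mm

At z = 29.5 mm: the cone does not reach this height (z outside [0, 16.5]); the cylinder at (7, 3.5) does not reach this height (z outside [0, 23]); the r=11 cylinder at (-4, 2) gives a regular 24-gon of circumradius 11 (constant along its height) (perimeter = 2·24·11.000·sin(180°/24) = 68.92 mm); Combining (union): only the r=11 cylinder at (-4, 2) is present, so the union is just that shape — boundary = 68.92 mm. Overall, the cross-section is a single solid region. Total boundary length (outer) = 68.92 mm.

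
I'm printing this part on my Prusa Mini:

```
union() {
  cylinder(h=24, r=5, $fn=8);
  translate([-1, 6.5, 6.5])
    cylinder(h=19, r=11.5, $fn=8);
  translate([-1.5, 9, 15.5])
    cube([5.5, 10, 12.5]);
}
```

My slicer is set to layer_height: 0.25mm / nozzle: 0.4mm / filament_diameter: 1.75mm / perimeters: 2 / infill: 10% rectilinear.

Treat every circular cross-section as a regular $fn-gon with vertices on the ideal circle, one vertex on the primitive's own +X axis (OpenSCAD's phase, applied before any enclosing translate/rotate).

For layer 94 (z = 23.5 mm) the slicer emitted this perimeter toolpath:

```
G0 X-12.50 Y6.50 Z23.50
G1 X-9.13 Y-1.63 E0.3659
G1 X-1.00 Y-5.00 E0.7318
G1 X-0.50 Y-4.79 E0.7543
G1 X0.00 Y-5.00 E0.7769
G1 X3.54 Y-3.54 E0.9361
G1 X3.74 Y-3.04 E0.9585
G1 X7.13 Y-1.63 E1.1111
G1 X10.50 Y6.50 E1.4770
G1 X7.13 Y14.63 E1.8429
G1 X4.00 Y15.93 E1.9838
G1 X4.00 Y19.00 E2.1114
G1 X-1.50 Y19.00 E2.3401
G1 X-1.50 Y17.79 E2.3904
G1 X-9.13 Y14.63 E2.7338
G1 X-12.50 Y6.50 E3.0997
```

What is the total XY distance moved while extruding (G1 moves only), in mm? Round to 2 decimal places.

74.56 mm

Sum the Euclidean lengths of each G1 segment: total = 74.56 mm.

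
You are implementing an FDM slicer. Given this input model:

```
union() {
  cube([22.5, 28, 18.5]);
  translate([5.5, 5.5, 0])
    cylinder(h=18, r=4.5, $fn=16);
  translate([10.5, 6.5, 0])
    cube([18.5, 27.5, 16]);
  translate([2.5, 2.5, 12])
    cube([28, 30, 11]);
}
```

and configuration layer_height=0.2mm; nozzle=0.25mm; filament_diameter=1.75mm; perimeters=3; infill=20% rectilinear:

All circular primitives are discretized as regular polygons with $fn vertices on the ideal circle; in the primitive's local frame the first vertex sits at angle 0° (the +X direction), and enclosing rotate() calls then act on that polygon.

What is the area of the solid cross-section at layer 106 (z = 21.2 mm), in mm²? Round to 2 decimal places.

At z = 21.2 mm: the cube is absent (z outside [0, 18.5]); the cylinder at (5.5, 5.5) is absent (z outside [0, 18]); the cube at (10.5, 6.5) is absent (z outside [0, 16]); the cube at (2.5, 2.5) (footprint 28×30) is included at this height (area 840.00 mm²); Taking the union: only the 28×30 cube at (2.5, 2.5) is present, so the union is just that shape — area = 840.00 mm². Overall, the cross-section is a single solid region. Net area = 840.00 mm².

840.00 mm²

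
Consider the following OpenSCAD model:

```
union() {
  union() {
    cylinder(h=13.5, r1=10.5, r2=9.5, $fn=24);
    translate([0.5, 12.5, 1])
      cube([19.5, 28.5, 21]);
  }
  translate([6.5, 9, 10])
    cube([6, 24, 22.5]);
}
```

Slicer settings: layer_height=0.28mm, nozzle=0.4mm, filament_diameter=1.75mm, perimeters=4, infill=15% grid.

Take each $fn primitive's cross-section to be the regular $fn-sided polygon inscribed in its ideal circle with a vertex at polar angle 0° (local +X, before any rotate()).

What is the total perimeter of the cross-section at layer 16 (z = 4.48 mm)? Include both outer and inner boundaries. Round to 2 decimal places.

159.71 mm

At z = 4.48 mm: the cone contributes a regular 24-gon of circumradius 10.168 (interpolated between r1=10.5 and r2=9.5 at t=0.332) (perimeter = 2·24·10.168·sin(180°/24) = 63.71 mm); the cube at (0.5, 12.5) (footprint 19.5×28.5) is included at this height (perimeter 96.00 mm); Merging all regions: the 2 present regions are separate (no shared area or edge), so areas and boundary lengths simply add and each stays a separate island — boundary = 159.71 mm; the cube at (6.5, 9) is absent (z outside [10, 32.5]); Merging all regions: only that combined region is present, so the union is just that shape — boundary = 159.71 mm. Overall, the cross-section has 2 separate islands. Total boundary length (outer) = 159.71 mm.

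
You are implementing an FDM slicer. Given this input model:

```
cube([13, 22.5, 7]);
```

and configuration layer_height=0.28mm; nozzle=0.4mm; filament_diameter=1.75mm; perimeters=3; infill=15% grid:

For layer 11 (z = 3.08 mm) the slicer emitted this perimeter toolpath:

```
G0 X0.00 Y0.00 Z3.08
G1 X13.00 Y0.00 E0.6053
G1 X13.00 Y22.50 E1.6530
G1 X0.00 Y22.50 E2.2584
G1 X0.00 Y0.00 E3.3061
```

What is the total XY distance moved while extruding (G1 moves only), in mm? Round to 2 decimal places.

Sum the Euclidean lengths of each G1 segment: total = 71.00 mm.

71.00 mm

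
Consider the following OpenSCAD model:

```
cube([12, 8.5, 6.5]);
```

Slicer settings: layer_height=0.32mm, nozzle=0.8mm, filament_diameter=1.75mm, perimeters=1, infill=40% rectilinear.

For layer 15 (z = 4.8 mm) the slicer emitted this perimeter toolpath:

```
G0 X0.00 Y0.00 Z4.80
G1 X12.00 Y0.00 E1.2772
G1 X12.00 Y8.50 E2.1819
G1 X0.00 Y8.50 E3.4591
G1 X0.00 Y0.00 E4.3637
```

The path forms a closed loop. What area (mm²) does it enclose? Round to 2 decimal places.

Apply the shoelace formula to the sequence of (X, Y) vertices; enclosed area = 102.00 mm².

102.00 mm²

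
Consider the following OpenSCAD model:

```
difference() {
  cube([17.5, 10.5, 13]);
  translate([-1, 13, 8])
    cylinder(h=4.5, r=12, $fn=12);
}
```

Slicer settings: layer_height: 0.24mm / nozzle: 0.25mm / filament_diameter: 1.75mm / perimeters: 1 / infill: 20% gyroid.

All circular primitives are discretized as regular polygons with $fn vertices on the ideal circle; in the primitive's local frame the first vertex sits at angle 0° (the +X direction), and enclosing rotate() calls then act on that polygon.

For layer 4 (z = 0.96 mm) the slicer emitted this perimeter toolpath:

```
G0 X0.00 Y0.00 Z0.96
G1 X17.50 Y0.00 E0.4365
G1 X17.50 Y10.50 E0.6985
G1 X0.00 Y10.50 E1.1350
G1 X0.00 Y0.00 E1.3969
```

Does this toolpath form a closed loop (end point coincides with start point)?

yes

Start point (G0): (0.00, 0.00). End point (last G1): the path returns to the start — closed.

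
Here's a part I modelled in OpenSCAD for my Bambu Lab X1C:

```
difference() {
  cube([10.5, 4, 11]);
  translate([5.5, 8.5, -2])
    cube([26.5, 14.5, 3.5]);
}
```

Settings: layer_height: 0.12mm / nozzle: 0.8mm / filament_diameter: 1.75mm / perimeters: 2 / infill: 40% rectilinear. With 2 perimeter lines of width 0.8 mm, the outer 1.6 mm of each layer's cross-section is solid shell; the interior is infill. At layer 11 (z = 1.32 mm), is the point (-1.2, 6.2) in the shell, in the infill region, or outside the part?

outside

At z = 1.32 mm: the 10.5×4 cube contributes its full rectangle; the cube at (5.5, 8.5) (footprint 26.5×14.5) is included at this height; Subtracting the remaining from the first: starting from the 10.5×4 cube, the 26.5×14.5 cube at (5.5, 8.5) misses the remaining region (no effect) — 1 connected region. Overall, the cross-section is a single solid region. The nearest boundary edge runs (0.00, 4.00)→(10.50, 4.00); distance from the point to it = 2.51 mm. The point is not inside any of the regions above, so it lies outside the cross-section (2.51 mm from the nearest boundary).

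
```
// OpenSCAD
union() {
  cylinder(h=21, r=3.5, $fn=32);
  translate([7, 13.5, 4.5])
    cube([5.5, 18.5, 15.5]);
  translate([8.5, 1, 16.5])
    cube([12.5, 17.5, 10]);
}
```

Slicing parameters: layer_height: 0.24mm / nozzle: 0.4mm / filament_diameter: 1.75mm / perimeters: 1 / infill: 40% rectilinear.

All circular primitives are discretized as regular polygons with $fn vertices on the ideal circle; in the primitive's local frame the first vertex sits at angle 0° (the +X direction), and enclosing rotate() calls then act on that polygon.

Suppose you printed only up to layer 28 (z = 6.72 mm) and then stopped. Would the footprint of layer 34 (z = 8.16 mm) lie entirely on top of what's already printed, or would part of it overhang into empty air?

Compare the two slices. At z = 6.72: the r=3.5 cylinder contributes a regular 32-gon of circumradius 3.5 (area = (32/2)·3.500²·sin(360°/32) = 38.24 mm²); the cube at (7, 13.5) is present — its section is the full 5.5×18.5 rectangle (area 101.75 mm²); the cube at (8.5, 1) is absent (z outside [16.5, 26.5]); Combining (union): the 2 present regions are separate (no shared area or edge), so areas and boundary lengths simply add and each stays a separate island — area = 139.99 mm². At z = 8.16: the cylinder: section is a regular 32-gon, circumradius r=3.5 (area = (32/2)·3.500²·sin(360°/32) = 38.24 mm²); the cube at (7, 13.5) (footprint 5.5×18.5) is included at this height (area 101.75 mm²); the cube at (8.5, 1) is absent (z outside [16.5, 26.5]); Taking the union: the 2 present regions are separate (no shared area or edge), so areas and boundary lengths simply add and each stays a separate island — area = 139.99 mm². Checking containment: the cross-section at z = 8.16 is a subset of the cross-section at z = 6.72.

entirely on top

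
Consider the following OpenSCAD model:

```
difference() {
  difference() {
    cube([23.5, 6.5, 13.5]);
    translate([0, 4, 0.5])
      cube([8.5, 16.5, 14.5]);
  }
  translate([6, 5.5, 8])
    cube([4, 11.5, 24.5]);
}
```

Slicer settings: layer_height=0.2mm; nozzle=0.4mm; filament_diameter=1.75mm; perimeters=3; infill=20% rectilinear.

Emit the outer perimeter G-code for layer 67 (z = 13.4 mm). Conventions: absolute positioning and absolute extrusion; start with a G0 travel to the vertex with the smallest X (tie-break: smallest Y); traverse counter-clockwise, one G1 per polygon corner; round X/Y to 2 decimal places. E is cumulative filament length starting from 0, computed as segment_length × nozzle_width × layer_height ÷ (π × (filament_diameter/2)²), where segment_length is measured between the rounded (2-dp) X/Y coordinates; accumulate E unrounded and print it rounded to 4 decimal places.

G0 X0.00 Y0.00 Z13.40
G1 X23.50 Y0.00 E0.7816
G1 X23.50 Y6.50 E0.9978
G1 X10.00 Y6.50 E1.4468
G1 X10.00 Y5.50 E1.4801
G1 X8.50 Y5.50 E1.5300
G1 X8.50 Y4.00 E1.5799
G1 X0.00 Y4.00 E1.8626
G1 X0.00 Y0.00 E1.9956

At z = 13.4 mm: the cube (footprint 23.5×6.5) is included at this height; the cube at (0, 4) (footprint 8.5×16.5) is included at this height; Taking the first minus the rest: starting from the 23.5×6.5 cube, the 8.5×16.5 cube at (0, 4) partially overlaps it — only the 21.25 mm² overlap (of its 140.25 mm²) is removed, clipping the outline — 1 connected region; the 4×11.5 cube at (6, 5.5) contributes its full rectangle; After the difference (first − rest): starting from that combined region, the 4×11.5 cube at (6, 5.5) partially overlaps it — only the 1.50 mm² overlap (of its 46.00 mm²) is removed, clipping the outline — 1 connected region. The outline is a single polygon with 8 vertices. Extrusion per mm of travel: 0.4 × 0.2 / (π × 0.875²) = 0.033260. Accumulating E over each segment gives final E = 1.9956.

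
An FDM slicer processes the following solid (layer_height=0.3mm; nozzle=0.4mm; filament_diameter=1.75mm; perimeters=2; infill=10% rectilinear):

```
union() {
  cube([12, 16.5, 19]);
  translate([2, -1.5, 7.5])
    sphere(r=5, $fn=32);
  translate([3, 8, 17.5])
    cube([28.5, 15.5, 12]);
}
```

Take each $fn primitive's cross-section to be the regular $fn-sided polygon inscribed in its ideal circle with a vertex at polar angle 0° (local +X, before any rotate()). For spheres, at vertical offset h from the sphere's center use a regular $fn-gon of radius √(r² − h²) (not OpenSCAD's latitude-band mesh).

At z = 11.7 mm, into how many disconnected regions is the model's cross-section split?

1

At z = 11.7 mm: the 12×16.5 cube contributes its full rectangle; the r=5 sphere at (2, -1.5) contributes a regular 32-gon of circumradius √(5²−4.2²) = 2.713; the cube at (3, 8) is not intersected at this z (z outside [17.5, 29.5]); Merging all regions: the regions partially overlap (shared area 3.77 mm²), so overlapping operands fuse into one piece — 1 connected region. The result has 1 disconnected region.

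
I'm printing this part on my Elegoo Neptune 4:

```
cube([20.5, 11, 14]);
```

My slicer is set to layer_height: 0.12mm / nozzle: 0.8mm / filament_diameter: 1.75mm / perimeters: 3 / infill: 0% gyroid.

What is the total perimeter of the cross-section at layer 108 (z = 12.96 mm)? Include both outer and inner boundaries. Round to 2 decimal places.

At z = 12.96 mm: the cube is present — its section is the full 20.5×11 rectangle (perimeter 63.00 mm). Overall, the cross-section is a single solid region. Total boundary length (outer) = 63.00 mm.

63.00 mm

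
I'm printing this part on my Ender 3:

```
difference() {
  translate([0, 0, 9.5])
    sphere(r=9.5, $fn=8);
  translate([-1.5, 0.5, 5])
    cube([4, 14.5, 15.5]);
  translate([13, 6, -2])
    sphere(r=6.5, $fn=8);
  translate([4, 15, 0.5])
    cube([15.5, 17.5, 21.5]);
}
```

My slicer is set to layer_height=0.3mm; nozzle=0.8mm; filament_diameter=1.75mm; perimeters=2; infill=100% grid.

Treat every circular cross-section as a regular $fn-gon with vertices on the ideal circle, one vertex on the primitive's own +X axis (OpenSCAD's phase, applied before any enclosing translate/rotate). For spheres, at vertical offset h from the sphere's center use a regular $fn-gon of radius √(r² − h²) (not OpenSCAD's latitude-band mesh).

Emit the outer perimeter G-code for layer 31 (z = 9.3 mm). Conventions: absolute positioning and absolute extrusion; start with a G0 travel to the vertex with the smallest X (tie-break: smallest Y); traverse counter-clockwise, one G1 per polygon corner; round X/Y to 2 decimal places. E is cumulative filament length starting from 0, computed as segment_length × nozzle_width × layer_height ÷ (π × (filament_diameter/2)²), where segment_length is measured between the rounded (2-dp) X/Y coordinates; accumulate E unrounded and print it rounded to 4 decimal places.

G0 X-9.50 Y0.00 Z9.30
G1 X-6.72 Y-6.72 E0.7256
G1 X0.00 Y-9.50 E1.4513
G1 X6.72 Y-6.72 E2.1769
G1 X9.50 Y0.00 E2.9025
G1 X6.72 Y6.72 E3.6282
G1 X2.50 Y8.46 E4.0836
G1 X2.50 Y0.50 E4.8779
G1 X-1.50 Y0.50 E5.2770
G1 X-1.50 Y8.88 E6.1132
G1 X-6.72 Y6.72 E6.6769
G1 X-9.50 Y0.00 E7.4025

At z = 9.3 mm: the r=9.5 sphere slices to a regular 8-gon of circumradius 9.498 (√(r²−h²) with h=0.2 from center); the cube at (-1.5, 0.5) is present — its section is the full 4×14.5 rectangle; the sphere at (13, 6) does not reach this height (|z−center|=11.300 > r=6.5); the 15.5×17.5 cube at (4, 15) contributes its full rectangle; Subtracting the remaining from the first: starting from the r=9.5 sphere, the 4×14.5 cube at (-1.5, 0.5) partially overlaps it — only the 34.23 mm² overlap (of its 58.00 mm²) is removed, clipping the outline; the 15.5×17.5 cube at (4, 15) misses the remaining region (no effect) — 1 connected region. The outline is a single polygon with 11 vertices. Extrusion per mm of travel: 0.8 × 0.3 / (π × 0.875²) = 0.099780. Accumulating E over each segment gives final E = 7.4025.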